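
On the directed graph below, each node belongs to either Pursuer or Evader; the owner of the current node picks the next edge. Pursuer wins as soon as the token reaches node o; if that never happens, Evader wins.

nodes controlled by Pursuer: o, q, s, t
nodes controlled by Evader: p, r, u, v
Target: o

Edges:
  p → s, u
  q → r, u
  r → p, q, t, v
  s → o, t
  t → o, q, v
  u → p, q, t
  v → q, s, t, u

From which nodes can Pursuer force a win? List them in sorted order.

o, s, t

A0 = {o}
A1: add {s, t} — s (Pursuer) has s→o; t (Pursuer) has t→o.
A2 = A1; e.g. p (Evader) can still go to u. Fixed point.
Pursuer's winning region = {o, s, t}.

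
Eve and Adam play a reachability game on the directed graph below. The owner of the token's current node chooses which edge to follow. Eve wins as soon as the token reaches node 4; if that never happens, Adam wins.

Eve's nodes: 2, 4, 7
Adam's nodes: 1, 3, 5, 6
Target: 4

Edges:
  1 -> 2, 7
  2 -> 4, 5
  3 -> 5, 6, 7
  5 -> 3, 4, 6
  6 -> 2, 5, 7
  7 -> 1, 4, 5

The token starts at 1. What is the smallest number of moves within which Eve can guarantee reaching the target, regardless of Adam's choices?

2

A0 = {4}
A1: add {2, 7} — 2 (Eve) has 2→4; 7 (Eve) has 7→4.
A2: add {1} — 1 (Adam): all of {2, 7} already in.
A3 = A2; e.g. 3 (Adam) can still go to 5. Fixed point.
1 enters the attractor at level 2, so Eve can force the target in 2 moves from there.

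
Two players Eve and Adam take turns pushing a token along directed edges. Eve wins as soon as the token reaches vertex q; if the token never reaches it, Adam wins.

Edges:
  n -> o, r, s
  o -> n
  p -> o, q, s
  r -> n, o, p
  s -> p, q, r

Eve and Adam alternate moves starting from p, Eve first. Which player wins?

Eve

Track states (vertex, player-to-move).
A0 = {(q,Eve), (q,Adam)}
A1: add {(p,Eve), (s,Eve)}.
(p,Eve) ∈ A1 ⇒ Eve forces the target.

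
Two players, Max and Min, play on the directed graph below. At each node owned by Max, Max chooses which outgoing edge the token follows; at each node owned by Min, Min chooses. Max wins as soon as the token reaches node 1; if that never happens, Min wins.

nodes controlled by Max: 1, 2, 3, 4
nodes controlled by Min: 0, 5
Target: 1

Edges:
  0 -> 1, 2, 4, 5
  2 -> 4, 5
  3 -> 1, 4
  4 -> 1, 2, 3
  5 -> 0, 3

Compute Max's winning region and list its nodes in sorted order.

1, 2, 3, 4

A0 = {1}
A1: add {3, 4} — 3 (Max) has 3→1; 4 (Max) has 4→1.
A2: add {2} — 2 (Max) has 2→4.
A3 = A2; e.g. 0 (Min) can still go to 5. Fixed point.
Max's winning region = {1, 2, 3, 4}.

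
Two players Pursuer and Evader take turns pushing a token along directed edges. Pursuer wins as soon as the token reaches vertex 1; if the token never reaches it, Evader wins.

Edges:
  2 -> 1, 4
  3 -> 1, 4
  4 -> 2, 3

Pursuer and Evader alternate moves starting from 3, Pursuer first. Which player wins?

Track states (vertex, player-to-move).
A0 = {(1,Pursuer), (1,Evader)}
A1: add {(2,Pursuer), (3,Pursuer)}.
(3,Pursuer) ∈ A1 ⇒ Pursuer forces the target.

Pursuer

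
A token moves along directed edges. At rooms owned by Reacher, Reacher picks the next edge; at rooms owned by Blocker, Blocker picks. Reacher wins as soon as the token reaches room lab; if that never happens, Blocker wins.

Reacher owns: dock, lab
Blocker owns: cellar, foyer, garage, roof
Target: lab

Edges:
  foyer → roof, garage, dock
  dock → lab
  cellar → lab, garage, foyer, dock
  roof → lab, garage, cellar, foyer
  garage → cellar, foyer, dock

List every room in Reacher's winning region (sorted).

A0 = {lab}
A1: add {dock} — dock (Reacher) has dock→lab.
A2 = A1; e.g. roof (Blocker) can still go to garage. Fixed point.
Reacher's winning region = {dock, lab}.

dock, lab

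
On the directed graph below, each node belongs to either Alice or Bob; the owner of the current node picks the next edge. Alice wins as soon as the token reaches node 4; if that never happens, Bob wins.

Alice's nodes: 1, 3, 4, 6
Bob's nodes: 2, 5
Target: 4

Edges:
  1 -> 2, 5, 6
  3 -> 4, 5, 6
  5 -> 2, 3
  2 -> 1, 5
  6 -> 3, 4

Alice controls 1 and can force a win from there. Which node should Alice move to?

6

A0 = {4}
A1: add {3, 6} — 3 (Alice) has 3→4; 6 (Alice) has 6→4.
A2: add {1} — 1 (Alice) has 1→6.
A3 = A2; e.g. 2 (Bob) can still go to 5. Fixed point.
From 1, successor 6 is in the attractor (rank 1); the other successors 2, 5 are not.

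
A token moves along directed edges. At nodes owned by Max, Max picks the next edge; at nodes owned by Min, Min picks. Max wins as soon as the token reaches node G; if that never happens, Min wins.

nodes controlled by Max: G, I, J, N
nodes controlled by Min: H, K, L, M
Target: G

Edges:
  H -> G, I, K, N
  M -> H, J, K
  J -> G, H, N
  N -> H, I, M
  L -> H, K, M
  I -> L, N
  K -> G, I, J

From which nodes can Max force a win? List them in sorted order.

G, J

A0 = {G}
A1: add {J} — J (Max) has J→G.
A2 = A1; e.g. H (Min) can still go to I. Fixed point.
Max's winning region = {G, J}.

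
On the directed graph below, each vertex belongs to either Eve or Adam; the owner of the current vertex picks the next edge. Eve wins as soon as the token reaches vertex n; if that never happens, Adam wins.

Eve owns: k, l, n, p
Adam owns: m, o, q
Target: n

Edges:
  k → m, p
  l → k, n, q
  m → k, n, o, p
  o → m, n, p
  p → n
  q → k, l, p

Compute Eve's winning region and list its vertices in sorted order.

A0 = {n}
A1: add {l, p} — l (Eve) has l→n; p (Eve) has p→n.
A2: add {k} — k (Eve) has k→p.
A3: add {q} — q (Adam): all of {k, l, p} already in.
A4 = A3; e.g. m (Adam) can still go to o. Fixed point.
Eve's winning region = {k, l, n, p, q}.

k, l, n, p, q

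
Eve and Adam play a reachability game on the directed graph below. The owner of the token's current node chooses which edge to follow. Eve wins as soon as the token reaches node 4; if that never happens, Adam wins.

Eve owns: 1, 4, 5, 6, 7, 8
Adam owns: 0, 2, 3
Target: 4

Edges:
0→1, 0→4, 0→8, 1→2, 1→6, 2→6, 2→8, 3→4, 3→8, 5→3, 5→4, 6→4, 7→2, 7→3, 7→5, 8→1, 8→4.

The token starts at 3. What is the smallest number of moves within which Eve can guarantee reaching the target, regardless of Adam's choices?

A0 = {4}
A1: add {5, 6, 8} — 5 (Eve) has 5→4; 6 (Eve) has 6→4; 8 (Eve) has 8→4.
A2: add {1, 2, 3, 7} — 1 (Eve) has 1→6; 2 (Adam): all of {6, 8} already in; 3 (Adam): all of {4, 8} already in; 7 (Eve) has 7→5.
3 enters the attractor at level 2, so Eve can force the target in 2 moves from there.

2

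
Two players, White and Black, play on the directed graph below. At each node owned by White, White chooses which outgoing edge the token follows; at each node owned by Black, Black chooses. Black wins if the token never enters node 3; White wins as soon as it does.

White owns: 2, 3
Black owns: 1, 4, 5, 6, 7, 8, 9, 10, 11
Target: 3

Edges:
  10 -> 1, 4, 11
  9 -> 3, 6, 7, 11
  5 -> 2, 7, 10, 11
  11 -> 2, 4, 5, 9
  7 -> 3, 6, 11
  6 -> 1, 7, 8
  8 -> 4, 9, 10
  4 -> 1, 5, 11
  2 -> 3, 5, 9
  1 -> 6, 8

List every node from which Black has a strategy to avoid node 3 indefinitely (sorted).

A0 = {3}
A1: add {2} — 2 (White) has 2→3.
A2 = A1; e.g. 1 (Black) can still go to 6. Fixed point.
White's attractor = {2, 3}; Black avoids the target exactly from the complement.

1, 4, 5, 6, 7, 8, 9, 10, 11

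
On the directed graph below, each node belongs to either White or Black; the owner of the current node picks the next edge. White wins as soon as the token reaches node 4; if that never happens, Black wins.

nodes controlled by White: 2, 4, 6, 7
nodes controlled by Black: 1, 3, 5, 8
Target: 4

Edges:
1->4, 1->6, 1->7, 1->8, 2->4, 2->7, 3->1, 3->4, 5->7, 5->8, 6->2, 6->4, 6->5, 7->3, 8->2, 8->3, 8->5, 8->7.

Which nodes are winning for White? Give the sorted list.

2, 4, 6

A0 = {4}
A1: add {2, 6} — 2 (White) has 2→4; 6 (White) has 6→4.
A2 = A1; e.g. 1 (Black) can still go to 7. Fixed point.
White's winning region = {2, 4, 6}.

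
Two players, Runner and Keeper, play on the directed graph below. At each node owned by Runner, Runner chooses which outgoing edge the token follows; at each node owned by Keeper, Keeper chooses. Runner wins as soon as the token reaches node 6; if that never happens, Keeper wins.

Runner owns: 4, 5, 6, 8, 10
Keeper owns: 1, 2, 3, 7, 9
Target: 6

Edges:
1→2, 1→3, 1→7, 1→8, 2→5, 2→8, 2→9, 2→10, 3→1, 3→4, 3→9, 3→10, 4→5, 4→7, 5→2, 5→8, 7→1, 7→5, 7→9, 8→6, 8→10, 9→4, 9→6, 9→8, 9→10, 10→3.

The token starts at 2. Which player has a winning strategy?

Keeper

A0 = {6}
A1: add {8} — 8 (Runner) has 8→6.
A2: add {5} — 5 (Runner) has 5→8.
A3: add {4} — 4 (Runner) has 4→5.
A4 = A3; e.g. 1 (Keeper) can still go to 2. Fixed point.
2 never enters the attractor, so Keeper can avoid the target forever.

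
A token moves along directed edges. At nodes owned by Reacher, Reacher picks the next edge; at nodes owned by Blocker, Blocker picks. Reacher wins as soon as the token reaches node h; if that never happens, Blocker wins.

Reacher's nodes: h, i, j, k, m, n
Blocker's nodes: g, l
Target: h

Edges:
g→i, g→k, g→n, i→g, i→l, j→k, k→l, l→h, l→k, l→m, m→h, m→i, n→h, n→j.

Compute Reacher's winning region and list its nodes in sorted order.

A0 = {h}
A1: add {m, n} — m (Reacher) has m→h; n (Reacher) has n→h.
A2 = A1; e.g. g (Blocker) can still go to i. Fixed point.
Reacher's winning region = {h, m, n}.

h, m, n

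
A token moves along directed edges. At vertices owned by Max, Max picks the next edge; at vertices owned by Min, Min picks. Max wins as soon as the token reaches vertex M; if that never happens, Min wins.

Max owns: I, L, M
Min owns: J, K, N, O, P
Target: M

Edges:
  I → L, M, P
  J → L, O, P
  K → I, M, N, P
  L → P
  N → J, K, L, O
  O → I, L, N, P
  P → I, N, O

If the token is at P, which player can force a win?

Min

A0 = {M}
A1: add {I} — I (Max) has I→M.
A2 = A1; e.g. J (Min) can still go to L. Fixed point.
P never enters the attractor, so Min can avoid the target forever.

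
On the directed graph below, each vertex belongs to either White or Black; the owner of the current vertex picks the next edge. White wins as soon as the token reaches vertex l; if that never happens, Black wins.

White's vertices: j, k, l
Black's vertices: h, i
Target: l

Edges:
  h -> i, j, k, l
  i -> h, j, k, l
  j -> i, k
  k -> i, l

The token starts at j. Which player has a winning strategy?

White

A0 = {l}
A1: add {k} — k (White) has k→l.
A2: add {j} — j (White) has j→k.
A3 = A2; e.g. h (Black) can still go to i. Fixed point.
j ∈ A2, so White can force the target.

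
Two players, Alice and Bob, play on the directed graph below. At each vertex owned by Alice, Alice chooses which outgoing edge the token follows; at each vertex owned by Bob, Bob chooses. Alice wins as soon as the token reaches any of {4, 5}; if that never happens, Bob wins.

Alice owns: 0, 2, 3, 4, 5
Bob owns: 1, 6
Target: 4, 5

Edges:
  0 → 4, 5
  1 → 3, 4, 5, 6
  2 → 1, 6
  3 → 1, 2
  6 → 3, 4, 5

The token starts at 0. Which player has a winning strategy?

A0 = {4, 5}
A1: add {0} — 0 (Alice) has 0→4.
A2 = A1; e.g. 1 (Bob) can still go to 3. Fixed point.
0 ∈ A1, so Alice can force the target.

Alice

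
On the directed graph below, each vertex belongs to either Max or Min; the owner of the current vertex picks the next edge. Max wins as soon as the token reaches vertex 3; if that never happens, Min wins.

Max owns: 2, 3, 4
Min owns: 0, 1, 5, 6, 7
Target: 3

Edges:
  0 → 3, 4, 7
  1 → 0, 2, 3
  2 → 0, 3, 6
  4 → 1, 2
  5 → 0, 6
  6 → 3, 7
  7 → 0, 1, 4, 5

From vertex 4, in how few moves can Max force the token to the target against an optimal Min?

A0 = {3}
A1: add {2} — 2 (Max) has 2→3.
A2: add {4} — 4 (Max) has 4→2.
A3 = A2; e.g. 0 (Min) can still go to 7. Fixed point.
4 enters the attractor at level 2, so Max can force the target in 2 moves from there.

2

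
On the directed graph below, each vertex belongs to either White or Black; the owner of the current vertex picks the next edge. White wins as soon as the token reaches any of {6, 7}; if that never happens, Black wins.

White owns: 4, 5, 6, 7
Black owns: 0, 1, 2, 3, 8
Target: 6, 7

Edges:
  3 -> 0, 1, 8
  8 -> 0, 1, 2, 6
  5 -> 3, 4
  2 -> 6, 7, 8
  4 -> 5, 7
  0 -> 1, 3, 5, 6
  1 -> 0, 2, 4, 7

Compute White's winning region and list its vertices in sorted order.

A0 = {6, 7}
A1: add {4} — 4 (White) has 4→7.
A2: add {5} — 5 (White) has 5→4.
A3 = A2; e.g. 0 (Black) can still go to 1. Fixed point.
White's winning region = {4, 5, 6, 7}.

4, 5, 6, 7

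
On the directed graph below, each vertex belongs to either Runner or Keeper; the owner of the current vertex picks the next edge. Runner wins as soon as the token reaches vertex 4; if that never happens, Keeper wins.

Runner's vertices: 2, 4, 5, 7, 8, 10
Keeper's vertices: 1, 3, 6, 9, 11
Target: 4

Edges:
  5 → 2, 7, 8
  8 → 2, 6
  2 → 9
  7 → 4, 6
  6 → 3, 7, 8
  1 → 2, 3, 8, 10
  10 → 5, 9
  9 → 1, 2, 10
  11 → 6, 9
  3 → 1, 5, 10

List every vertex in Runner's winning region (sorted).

A0 = {4}
A1: add {7} — 7 (Runner) has 7→4.
A2: add {5} — 5 (Runner) has 5→7.
A3: add {10} — 10 (Runner) has 10→5.
A4 = A3; e.g. 1 (Keeper) can still go to 2. Fixed point.
Runner's winning region = {4, 5, 7, 10}.

4, 5, 7, 10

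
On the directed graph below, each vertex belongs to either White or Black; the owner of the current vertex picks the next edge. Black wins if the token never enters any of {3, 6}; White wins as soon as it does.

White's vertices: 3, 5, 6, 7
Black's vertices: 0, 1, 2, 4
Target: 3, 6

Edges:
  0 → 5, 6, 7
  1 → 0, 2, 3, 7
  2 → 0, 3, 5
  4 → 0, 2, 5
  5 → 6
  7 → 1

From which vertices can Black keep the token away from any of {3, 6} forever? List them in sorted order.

0, 1, 2, 4, 7

A0 = {3, 6}
A1: add {5} — 5 (White) has 5→6.
A2 = A1; e.g. 0 (Black) can still go to 7. Fixed point.
White's attractor = {3, 5, 6}; Black avoids the target exactly from the complement.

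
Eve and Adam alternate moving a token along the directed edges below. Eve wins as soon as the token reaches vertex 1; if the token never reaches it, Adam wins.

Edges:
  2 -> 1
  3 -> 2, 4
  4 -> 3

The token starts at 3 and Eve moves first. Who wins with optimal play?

Eve

Track states (vertex, player-to-move).
A0 = {(1,Eve), (1,Adam)}
A1: add {(2,Eve), (2,Adam)}.
A2: add {(3,Eve)}.
(3,Eve) ∈ A2 ⇒ Eve forces the target.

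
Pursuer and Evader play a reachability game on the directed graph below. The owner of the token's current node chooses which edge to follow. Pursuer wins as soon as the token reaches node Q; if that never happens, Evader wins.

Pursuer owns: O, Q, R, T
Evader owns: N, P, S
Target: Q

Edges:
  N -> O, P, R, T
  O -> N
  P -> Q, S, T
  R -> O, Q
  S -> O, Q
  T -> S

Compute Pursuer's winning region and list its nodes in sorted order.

A0 = {Q}
A1: add {R} — R (Pursuer) has R→Q.
A2 = A1; e.g. N (Evader) can still go to O. Fixed point.
Pursuer's winning region = {Q, R}.

Q, R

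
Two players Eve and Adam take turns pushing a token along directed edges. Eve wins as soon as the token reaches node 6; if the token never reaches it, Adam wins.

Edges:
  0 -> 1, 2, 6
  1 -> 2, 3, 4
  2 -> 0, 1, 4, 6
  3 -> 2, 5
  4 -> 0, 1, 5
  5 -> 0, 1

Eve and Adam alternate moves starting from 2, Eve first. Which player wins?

Eve

Track states (vertex, player-to-move).
A0 = {(6,Eve), (6,Adam)}
A1: add {(0,Eve), (2,Eve)}.
(2,Eve) ∈ A1 ⇒ Eve forces the target.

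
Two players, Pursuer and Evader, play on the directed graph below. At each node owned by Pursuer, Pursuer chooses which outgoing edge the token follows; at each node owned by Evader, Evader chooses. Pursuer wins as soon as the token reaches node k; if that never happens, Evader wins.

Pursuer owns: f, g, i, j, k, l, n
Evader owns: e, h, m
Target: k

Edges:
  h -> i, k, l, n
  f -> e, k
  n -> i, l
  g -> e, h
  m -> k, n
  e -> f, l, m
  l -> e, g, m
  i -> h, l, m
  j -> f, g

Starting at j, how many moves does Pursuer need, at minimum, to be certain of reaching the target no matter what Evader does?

A0 = {k}
A1: add {f} — f (Pursuer) has f→k.
A2: add {j} — j (Pursuer) has j→f.
A3 = A2; e.g. e (Evader) can still go to l. Fixed point.
j enters the attractor at level 2, so Pursuer can force the target in 2 moves from there.

2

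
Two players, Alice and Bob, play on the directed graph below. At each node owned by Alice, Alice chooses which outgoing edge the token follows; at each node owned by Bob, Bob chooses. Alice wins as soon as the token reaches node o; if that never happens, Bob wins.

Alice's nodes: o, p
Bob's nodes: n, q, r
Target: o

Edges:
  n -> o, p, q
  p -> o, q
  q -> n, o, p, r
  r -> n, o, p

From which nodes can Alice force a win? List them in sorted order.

o, p

A0 = {o}
A1: add {p} — p (Alice) has p→o.
A2 = A1; e.g. n (Bob) can still go to q. Fixed point.
Alice's winning region = {o, p}.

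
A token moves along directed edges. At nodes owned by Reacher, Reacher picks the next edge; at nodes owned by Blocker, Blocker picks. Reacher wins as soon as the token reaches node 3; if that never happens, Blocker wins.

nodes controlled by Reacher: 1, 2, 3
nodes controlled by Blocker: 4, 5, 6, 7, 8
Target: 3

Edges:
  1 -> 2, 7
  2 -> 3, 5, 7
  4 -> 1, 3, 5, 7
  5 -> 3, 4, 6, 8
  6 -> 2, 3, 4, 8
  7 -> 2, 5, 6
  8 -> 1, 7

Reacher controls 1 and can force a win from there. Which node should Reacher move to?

A0 = {3}
A1: add {2} — 2 (Reacher) has 2→3.
A2: add {1} — 1 (Reacher) has 1→2.
A3 = A2; e.g. 4 (Blocker) can still go to 5. Fixed point.
From 1, successor 2 is in the attractor (rank 1); the other successor 7 is not.

2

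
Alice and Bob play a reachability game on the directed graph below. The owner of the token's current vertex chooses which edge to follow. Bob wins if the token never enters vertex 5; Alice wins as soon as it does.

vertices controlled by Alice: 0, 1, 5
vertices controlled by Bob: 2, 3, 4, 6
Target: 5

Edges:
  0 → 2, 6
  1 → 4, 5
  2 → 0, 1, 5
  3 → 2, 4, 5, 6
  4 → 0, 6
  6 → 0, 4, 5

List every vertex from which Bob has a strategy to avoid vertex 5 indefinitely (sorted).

0, 2, 3, 4, 6

A0 = {5}
A1: add {1} — 1 (Alice) has 1→5.
A2 = A1; e.g. 0 (Alice) has no edge into A1. Fixed point.
Alice's attractor = {1, 5}; Bob avoids the target exactly from the complement.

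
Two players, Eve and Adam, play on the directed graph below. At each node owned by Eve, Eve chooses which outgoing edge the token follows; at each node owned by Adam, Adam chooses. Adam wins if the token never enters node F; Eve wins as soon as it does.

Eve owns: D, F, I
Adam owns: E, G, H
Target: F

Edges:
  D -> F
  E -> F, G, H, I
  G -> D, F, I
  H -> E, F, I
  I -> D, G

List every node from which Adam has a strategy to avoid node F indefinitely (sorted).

A0 = {F}
A1: add {D} — D (Eve) has D→F.
A2: add {I} — I (Eve) has I→D.
A3: add {G} — G (Adam): all of {D, F, I} already in.
A4 = A3; e.g. E (Adam) can still go to H. Fixed point.
Eve's attractor = {D, F, G, I}; Adam avoids the target exactly from the complement.

E, H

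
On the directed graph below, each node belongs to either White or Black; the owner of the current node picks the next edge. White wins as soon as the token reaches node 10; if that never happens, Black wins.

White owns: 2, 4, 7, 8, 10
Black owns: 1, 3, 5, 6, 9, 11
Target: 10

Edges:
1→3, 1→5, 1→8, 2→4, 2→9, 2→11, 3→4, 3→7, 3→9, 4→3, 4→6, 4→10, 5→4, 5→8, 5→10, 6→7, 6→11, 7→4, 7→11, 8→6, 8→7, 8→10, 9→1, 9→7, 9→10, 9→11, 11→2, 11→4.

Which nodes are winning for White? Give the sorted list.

2, 4, 5, 6, 7, 8, 10, 11

A0 = {10}
A1: add {4, 8} — 4 (White) has 4→10; 8 (White) has 8→10.
A2: add {2, 5, 7} — 2 (White) has 2→4; 5 (Black): all of {4, 8, 10} already in; 7 (White) has 7→4.
A3: add {11} — 11 (Black): all of {2, 4} already in.
A4: add {6} — 6 (Black): all of {7, 11} already in.
A5 = A4; e.g. 1 (Black) can still go to 3. Fixed point.
White's winning region = {2, 4, 5, 6, 7, 8, 10, 11}.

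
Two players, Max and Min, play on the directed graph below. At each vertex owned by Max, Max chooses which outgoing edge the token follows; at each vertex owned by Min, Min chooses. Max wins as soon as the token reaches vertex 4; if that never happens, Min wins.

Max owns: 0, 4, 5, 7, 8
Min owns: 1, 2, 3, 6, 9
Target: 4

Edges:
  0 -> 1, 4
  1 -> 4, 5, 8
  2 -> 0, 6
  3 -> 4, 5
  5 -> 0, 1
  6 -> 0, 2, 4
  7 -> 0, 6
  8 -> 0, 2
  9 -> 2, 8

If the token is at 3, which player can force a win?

Max

A0 = {4}
A1: add {0} — 0 (Max) has 0→4.
A2: add {5, 7, 8} — 5 (Max) has 5→0; 7 (Max) has 7→0; 8 (Max) has 8→0.
A3: add {1, 3} — 1 (Min): all of {4, 5, 8} already in; 3 (Min): all of {4, 5} already in.
A4 = A3; e.g. 2 (Min) can still go to 6. Fixed point.
3 ∈ A3, so Max can force the target.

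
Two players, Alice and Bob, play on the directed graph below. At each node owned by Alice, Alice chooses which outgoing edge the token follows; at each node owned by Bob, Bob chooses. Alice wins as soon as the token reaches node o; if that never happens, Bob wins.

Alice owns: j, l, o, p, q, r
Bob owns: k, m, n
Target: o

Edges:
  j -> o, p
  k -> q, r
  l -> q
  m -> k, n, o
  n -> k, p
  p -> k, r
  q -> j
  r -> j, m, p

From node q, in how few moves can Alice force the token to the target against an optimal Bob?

2

A0 = {o}
A1: add {j} — j (Alice) has j→o.
A2: add {q, r} — q (Alice) has q→j; r (Alice) has r→j.
q enters the attractor at level 2, so Alice can force the target in 2 moves from there.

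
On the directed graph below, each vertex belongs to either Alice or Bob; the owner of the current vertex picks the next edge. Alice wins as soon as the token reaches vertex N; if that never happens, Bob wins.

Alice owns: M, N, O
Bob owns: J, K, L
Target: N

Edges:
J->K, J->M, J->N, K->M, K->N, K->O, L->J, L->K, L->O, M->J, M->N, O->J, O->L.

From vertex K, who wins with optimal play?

A0 = {N}
A1: add {M} — M (Alice) has M→N.
A2 = A1; e.g. J (Bob) can still go to K. Fixed point.
K never enters the attractor, so Bob can avoid the target forever.

Bob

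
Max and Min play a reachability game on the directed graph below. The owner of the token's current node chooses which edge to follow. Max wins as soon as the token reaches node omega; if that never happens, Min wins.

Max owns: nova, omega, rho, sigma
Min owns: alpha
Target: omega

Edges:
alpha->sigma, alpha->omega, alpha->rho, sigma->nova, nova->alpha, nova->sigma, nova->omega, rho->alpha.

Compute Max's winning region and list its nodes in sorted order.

nova, omega, sigma

A0 = {omega}
A1: add {nova} — nova (Max) has nova→omega.
A2: add {sigma} — sigma (Max) has sigma→nova.
A3 = A2; e.g. alpha (Min) can still go to rho. Fixed point.
Max's winning region = {nova, omega, sigma}.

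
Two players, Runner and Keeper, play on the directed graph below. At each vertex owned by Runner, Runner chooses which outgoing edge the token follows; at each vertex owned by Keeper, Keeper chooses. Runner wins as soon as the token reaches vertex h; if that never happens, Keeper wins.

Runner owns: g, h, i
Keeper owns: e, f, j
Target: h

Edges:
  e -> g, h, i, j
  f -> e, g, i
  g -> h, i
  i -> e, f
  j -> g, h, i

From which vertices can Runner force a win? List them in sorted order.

g, h

A0 = {h}
A1: add {g} — g (Runner) has g→h.
A2 = A1; e.g. e (Keeper) can still go to i. Fixed point.
Runner's winning region = {g, h}.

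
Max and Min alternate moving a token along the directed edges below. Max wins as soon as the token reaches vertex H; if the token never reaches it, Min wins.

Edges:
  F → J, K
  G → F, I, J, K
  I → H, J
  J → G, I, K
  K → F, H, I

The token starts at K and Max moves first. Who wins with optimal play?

Max

Track states (vertex, player-to-move).
A0 = {(H,Max), (H,Min)}
A1: add {(I,Max), (K,Max)}.
(K,Max) ∈ A1 ⇒ Max forces the target.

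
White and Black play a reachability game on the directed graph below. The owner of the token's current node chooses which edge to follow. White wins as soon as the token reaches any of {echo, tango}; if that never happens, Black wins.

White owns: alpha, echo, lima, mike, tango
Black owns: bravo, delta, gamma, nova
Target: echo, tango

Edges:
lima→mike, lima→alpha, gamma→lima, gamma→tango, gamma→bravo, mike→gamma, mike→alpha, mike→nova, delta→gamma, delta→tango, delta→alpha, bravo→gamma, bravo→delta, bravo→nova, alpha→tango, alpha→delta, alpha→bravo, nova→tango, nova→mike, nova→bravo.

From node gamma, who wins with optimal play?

A0 = {echo, tango}
A1: add {alpha} — alpha (White) has alpha→tango.
A2: add {lima, mike} — lima (White) has lima→alpha; mike (White) has mike→alpha.
A3 = A2; e.g. gamma (Black) can still go to bravo. Fixed point.
gamma never enters the attractor, so Black can avoid the target forever.

Black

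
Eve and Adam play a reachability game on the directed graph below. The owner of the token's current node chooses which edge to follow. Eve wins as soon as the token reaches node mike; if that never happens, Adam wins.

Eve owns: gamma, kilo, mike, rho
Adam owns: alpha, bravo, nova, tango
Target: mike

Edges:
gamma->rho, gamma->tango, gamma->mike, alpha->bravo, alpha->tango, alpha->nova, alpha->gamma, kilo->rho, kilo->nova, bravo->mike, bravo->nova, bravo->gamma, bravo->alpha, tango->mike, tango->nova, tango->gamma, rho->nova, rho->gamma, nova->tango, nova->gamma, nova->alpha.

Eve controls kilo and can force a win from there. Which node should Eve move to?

rho

A0 = {mike}
A1: add {gamma} — gamma (Eve) has gamma→mike.
A2: add {rho} — rho (Eve) has rho→gamma.
A3: add {kilo} — kilo (Eve) has kilo→rho.
A4 = A3; e.g. bravo (Adam) can still go to nova. Fixed point.
From kilo, successor rho is in the attractor (rank 2); the other successor nova is not.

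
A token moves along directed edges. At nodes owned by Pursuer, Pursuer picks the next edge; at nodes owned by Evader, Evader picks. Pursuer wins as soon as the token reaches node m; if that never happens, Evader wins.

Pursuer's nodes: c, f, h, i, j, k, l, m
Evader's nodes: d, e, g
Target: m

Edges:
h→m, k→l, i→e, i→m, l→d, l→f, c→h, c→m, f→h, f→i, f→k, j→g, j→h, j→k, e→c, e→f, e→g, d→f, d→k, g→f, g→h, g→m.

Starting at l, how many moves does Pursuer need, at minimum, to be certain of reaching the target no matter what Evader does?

3

A0 = {m}
A1: add {c, h, i} — c (Pursuer) has c→m; h (Pursuer) has h→m; i (Pursuer) has i→m.
A2: add {f, j} — f (Pursuer) has f→h; j (Pursuer) has j→h.
A3: add {g, l} — g (Evader): all of {f, h, m} already in; l (Pursuer) has l→f.
l enters the attractor at level 3, so Pursuer can force the target in 3 moves from there.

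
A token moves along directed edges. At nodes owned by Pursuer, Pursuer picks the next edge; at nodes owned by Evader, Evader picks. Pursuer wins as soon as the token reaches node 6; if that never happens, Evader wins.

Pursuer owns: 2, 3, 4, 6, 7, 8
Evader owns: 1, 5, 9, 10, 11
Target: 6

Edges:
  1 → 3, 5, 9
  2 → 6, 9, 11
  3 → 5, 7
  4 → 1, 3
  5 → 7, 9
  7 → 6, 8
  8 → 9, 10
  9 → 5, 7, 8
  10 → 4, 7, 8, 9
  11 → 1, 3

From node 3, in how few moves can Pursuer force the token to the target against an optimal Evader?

2

A0 = {6}
A1: add {2, 7} — 2 (Pursuer) has 2→6; 7 (Pursuer) has 7→6.
A2: add {3} — 3 (Pursuer) has 3→7.
3 enters the attractor at level 2, so Pursuer can force the target in 2 moves from there.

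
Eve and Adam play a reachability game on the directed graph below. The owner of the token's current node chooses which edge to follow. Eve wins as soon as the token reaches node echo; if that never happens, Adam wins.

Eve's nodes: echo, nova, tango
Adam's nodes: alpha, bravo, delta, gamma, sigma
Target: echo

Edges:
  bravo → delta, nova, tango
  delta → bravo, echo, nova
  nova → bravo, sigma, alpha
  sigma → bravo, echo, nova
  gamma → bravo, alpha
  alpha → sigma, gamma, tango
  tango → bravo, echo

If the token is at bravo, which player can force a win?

Adam

A0 = {echo}
A1: add {tango} — tango (Eve) has tango→echo.
A2 = A1; e.g. bravo (Adam) can still go to delta. Fixed point.
bravo never enters the attractor, so Adam can avoid the target forever.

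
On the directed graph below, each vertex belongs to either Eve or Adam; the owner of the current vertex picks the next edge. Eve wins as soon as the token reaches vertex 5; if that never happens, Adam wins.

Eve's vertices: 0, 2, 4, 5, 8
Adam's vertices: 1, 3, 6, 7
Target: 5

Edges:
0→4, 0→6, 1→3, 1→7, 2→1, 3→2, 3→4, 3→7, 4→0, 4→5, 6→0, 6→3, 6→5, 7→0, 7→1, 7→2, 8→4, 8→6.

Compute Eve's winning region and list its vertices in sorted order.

0, 4, 5, 8

A0 = {5}
A1: add {4} — 4 (Eve) has 4→5.
A2: add {0, 8} — 0 (Eve) has 0→4; 8 (Eve) has 8→4.
A3 = A2; e.g. 1 (Adam) can still go to 3. Fixed point.
Eve's winning region = {0, 4, 5, 8}.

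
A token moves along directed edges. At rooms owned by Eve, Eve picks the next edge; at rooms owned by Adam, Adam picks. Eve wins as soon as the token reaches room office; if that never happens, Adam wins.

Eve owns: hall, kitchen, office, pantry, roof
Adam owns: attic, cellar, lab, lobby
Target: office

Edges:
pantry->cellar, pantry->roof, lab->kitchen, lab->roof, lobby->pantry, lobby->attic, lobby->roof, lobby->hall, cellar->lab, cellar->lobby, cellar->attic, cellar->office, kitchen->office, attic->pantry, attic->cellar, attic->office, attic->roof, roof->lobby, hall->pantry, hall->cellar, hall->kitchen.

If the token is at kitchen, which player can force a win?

A0 = {office}
A1: add {kitchen} — kitchen (Eve) has kitchen→office.
kitchen ∈ A1, so Eve can force the target.

Eve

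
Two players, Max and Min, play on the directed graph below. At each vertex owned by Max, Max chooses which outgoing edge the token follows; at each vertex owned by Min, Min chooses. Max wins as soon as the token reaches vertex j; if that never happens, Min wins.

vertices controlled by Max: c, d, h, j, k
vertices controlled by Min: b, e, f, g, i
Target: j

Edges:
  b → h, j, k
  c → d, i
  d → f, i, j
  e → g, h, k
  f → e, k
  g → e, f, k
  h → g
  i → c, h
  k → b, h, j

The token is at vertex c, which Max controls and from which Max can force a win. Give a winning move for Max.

d

A0 = {j}
A1: add {d, k} — d (Max) has d→j; k (Max) has k→j.
A2: add {c} — c (Max) has c→d.
A3 = A2; e.g. b (Min) can still go to h. Fixed point.
From c, successor d is in the attractor (rank 1); the other successor i is not.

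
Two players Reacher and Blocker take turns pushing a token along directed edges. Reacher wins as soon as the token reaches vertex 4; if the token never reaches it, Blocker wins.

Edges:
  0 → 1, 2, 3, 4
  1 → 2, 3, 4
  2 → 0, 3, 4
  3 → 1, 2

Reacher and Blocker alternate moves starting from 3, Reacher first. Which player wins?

Blocker

Track states (vertex, player-to-move).
A0 = {(4,Reacher), (4,Blocker)}
A1: add {(0,Reacher), (1,Reacher), (2,Reacher)}.
A2: add {(3,Blocker)}.
A3 = A2; e.g. (0,Blocker) stays out. (3,Reacher) never enters ⇒ Blocker avoids the target.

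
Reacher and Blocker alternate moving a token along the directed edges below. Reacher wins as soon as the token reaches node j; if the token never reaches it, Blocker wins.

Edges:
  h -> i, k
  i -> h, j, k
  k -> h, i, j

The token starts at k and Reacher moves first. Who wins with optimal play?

Track states (vertex, player-to-move).
A0 = {(j,Reacher), (j,Blocker)}
A1: add {(i,Reacher), (k,Reacher)}.
(k,Reacher) ∈ A1 ⇒ Reacher forces the target.

Reacher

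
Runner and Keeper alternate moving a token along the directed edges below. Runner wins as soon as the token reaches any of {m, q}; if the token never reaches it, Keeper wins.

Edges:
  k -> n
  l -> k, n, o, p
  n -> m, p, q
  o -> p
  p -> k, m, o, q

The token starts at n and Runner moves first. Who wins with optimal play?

Track states (vertex, player-to-move).
A0 = {(m,Runner), (m,Keeper), (q,Runner), (q,Keeper)}
A1: add {(n,Runner), (p,Runner)}.
(n,Runner) ∈ A1 ⇒ Runner forces the target.

Runner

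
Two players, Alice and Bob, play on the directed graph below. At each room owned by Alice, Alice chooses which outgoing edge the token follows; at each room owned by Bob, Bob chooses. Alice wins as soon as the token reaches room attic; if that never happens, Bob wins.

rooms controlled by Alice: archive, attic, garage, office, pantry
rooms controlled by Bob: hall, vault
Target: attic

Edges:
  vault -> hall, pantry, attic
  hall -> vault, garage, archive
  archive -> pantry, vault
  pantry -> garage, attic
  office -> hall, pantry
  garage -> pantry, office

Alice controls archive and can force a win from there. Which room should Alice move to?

A0 = {attic}
A1: add {pantry} — pantry (Alice) has pantry→attic.
A2: add {archive, garage, office} — garage (Alice) has garage→pantry; office (Alice) has office→pantry; archive (Alice) has archive→pantry.
A3 = A2; e.g. hall (Bob) can still go to vault. Fixed point.
From archive, successor pantry is in the attractor (rank 1); the other successor vault is not.

pantry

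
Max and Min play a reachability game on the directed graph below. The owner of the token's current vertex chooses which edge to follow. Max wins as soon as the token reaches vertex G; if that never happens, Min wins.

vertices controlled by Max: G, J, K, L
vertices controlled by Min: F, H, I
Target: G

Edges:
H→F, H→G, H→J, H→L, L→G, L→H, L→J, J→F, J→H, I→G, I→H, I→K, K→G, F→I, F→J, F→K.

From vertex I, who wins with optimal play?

Min

A0 = {G}
A1: add {K, L} — K (Max) has K→G; L (Max) has L→G.
A2 = A1; e.g. F (Min) can still go to I. Fixed point.
I never enters the attractor, so Min can avoid the target forever.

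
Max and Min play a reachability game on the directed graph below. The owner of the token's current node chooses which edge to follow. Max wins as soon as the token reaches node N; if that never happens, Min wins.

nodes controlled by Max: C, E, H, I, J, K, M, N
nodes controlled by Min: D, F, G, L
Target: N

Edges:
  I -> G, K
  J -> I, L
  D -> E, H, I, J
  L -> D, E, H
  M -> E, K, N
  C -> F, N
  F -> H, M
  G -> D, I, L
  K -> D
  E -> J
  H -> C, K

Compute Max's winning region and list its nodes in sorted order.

C, F, H, M, N

A0 = {N}
A1: add {C, M} — C (Max) has C→N; M (Max) has M→N.
A2: add {H} — H (Max) has H→C.
A3: add {F} — F (Min): all of {H, M} already in.
A4 = A3; e.g. D (Min) can still go to E. Fixed point.
Max's winning region = {C, F, H, M, N}.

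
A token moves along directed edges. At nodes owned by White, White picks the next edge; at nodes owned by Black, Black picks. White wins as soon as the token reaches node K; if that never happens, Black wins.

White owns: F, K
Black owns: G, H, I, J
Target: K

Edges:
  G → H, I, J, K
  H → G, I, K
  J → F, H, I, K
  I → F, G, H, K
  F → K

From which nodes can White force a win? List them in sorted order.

F, K

A0 = {K}
A1: add {F} — F (White) has F→K.
A2 = A1; e.g. G (Black) can still go to H. Fixed point.
White's winning region = {F, K}.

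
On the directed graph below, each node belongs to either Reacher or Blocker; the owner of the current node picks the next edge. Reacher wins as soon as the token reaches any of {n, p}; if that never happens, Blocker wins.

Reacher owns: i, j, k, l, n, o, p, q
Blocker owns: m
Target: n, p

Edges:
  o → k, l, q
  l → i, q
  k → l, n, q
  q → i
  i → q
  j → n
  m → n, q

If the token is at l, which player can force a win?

A0 = {n, p}
A1: add {j, k} — j (Reacher) has j→n; k (Reacher) has k→n.
A2: add {o} — o (Reacher) has o→k.
A3 = A2; e.g. i (Reacher) has no edge into A2. Fixed point.
l never enters the attractor, so Blocker can avoid the target forever.

Blocker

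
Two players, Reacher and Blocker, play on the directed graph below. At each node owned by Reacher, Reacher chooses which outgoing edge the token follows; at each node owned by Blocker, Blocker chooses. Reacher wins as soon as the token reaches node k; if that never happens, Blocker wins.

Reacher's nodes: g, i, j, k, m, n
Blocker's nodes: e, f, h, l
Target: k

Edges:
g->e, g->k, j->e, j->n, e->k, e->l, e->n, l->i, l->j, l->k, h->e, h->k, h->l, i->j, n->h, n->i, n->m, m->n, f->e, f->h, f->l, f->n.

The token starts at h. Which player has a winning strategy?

A0 = {k}
A1: add {g} — g (Reacher) has g→k.
A2 = A1; e.g. e (Blocker) can still go to l. Fixed point.
h never enters the attractor, so Blocker can avoid the target forever.

Blocker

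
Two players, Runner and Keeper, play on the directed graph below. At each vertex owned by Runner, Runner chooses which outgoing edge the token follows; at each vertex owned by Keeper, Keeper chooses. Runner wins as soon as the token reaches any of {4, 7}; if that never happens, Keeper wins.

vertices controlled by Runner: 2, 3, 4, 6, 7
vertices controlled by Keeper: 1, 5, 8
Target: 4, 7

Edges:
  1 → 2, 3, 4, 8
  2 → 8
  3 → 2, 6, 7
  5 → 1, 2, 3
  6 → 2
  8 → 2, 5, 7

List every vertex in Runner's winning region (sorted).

3, 4, 7

A0 = {4, 7}
A1: add {3} — 3 (Runner) has 3→7.
A2 = A1; e.g. 1 (Keeper) can still go to 2. Fixed point.
Runner's winning region = {3, 4, 7}.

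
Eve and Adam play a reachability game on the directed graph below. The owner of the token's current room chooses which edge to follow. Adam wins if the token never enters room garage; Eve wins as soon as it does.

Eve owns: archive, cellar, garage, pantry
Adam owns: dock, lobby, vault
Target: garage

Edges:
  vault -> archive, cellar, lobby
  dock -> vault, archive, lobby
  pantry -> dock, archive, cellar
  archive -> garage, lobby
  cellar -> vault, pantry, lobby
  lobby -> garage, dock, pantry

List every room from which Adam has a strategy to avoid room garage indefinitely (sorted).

dock, lobby, vault

A0 = {garage}
A1: add {archive} — archive (Eve) has archive→garage.
A2: add {pantry} — pantry (Eve) has pantry→archive.
A3: add {cellar} — cellar (Eve) has cellar→pantry.
A4 = A3; e.g. vault (Adam) can still go to lobby. Fixed point.
Eve's attractor = {archive, cellar, garage, pantry}; Adam avoids the target exactly from the complement.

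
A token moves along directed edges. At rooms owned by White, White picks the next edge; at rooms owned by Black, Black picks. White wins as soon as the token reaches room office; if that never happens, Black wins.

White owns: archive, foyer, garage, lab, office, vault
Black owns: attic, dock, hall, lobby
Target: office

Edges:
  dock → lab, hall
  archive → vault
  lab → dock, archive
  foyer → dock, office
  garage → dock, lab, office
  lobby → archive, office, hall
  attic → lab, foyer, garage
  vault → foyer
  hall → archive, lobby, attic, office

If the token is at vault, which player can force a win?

A0 = {office}
A1: add {foyer, garage} — foyer (White) has foyer→office; garage (White) has garage→office.
A2: add {vault} — vault (White) has vault→foyer.
vault ∈ A2, so White can force the target.

White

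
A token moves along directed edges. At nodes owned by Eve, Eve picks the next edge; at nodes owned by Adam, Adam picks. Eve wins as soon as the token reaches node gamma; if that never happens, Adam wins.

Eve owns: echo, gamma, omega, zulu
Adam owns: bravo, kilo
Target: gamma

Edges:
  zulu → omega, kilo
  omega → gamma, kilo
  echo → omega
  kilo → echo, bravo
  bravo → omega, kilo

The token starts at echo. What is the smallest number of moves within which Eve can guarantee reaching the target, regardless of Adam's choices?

A0 = {gamma}
A1: add {omega} — omega (Eve) has omega→gamma.
A2: add {echo, zulu} — zulu (Eve) has zulu→omega; echo (Eve) has echo→omega.
A3 = A2; e.g. kilo (Adam) can still go to bravo. Fixed point.
echo enters the attractor at level 2, so Eve can force the target in 2 moves from there.

2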